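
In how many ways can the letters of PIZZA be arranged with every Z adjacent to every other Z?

Treat the 2 copies of Z as a single block. The multiset to arrange is then {ZZ, A, I, P}, 4 items in all.
All 4 items are distinct, so there are (4)! = 24 arrangements.

24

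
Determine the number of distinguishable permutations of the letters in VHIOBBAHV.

The 9 letters of VHIOBBAHV have repeats: B appearing twice, H appearing twice, and V appearing twice.
Dividing 9! = 362880 by 2!·2!·2! = 8 for the repeated letters gives 45360.

45360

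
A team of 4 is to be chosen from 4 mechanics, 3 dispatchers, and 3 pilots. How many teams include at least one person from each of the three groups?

Total 4-person selections from all 10: C(10,4) = 210.
Selections missing a whole group: no mechanics → C(6,4) = 15; no dispatchers → C(7,4) = 35; no pilots → C(7,4) = 35.
Add back selections omitting two groups (i.e. drawn from a single group): C(4,4) + C(3,4) + C(3,4) = 1.
By inclusion–exclusion: 210 − 85 + 1 = 126.

126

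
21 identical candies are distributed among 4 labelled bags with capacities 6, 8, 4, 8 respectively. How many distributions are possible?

By stars and bars, unrestricted non-negative solutions to x_1+…+x_4 = 21 number C(21+3,3) = 2024.
Subtract solutions that violate a single cap (substitute x_i' = x_i − (cap_i+1)): x_1 ≥ 7 gives C(17,3) = 680; x_2 ≥ 9 gives C(15,3) = 455; x_3 ≥ 5 gives C(19,3) = 969; x_4 ≥ 9 gives C(15,3) = 455. Together 2559.
Add back pairs where two caps are both exceeded: 56 + 220 + 56 + 120 + 20 + 120 = 592.
Subtract triples: 1 + 0 + 1 + 0 = 2.
By inclusion–exclusion the count is 2024 − 2559 + 592 − 2 = 55.

55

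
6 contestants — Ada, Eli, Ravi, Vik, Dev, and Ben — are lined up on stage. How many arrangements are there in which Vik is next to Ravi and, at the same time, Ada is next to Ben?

96

Treat {Vik,Ravi} as one block (2 orders) and {Ada,Ben} as another (2 orders).
That leaves 4 units to arrange: 2 × 2 × 4! = 4 × 24 = 96.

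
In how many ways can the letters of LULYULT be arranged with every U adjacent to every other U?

120

Treat the 2 copies of U as a single block. The multiset to arrange is then {UU, L, L, L, T, Y}, 6 items in all.
That gives (6)!/(3!) = 120 arrangements.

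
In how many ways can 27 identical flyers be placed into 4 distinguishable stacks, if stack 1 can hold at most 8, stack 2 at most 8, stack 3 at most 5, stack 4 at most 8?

Without the upper bounds there are C(30,3) = 4060 ways to split 27 among 4 stacks.
Subtract solutions that violate a single cap (substitute x_i' = x_i − (cap_i+1)): x_1 ≥ 9 gives C(21,3) = 1330; x_2 ≥ 9 gives C(21,3) = 1330; x_3 ≥ 6 gives C(24,3) = 2024; x_4 ≥ 9 gives C(21,3) = 1330. Together 6014.
Add back pairs where two caps are both exceeded: 220 + 455 + 220 + 455 + 220 + 455 = 2025.
Subtract triples: 20 + 1 + 20 + 20 = 61.
By inclusion–exclusion the count is 4060 − 6014 + 2025 − 61 = 10.

10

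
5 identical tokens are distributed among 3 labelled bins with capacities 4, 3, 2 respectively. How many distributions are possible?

11

Ignoring the caps, the number of non-negative solutions to x_1+…+x_3 = 5 is C(7,2) = 21.
Subtract solutions that violate a single cap (substitute x_i' = x_i − (cap_i+1)): x_1 ≥ 5 gives C(2,2) = 1; x_2 ≥ 4 gives C(3,2) = 3; x_3 ≥ 3 gives C(4,2) = 6. Together 10.
No two caps can be exceeded simultaneously, so the pair terms are all 0.
By inclusion–exclusion the count is 21 − 10 + 0 = 11.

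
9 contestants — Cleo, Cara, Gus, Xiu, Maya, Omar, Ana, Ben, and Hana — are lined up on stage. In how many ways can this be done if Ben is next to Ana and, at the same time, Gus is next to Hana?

Treat {Ben,Ana} as one block (2 orders) and {Gus,Hana} as another (2 orders).
That leaves 7 units to arrange: 2 × 2 × 7! = 4 × 5040 = 20160.

20160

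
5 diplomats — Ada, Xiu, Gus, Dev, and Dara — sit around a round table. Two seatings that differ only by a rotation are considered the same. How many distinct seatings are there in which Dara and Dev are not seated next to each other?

12

Without the restriction there are (4)! = 24 seatings.
Seatings with Dara beside Dev: treat them as a block with 2 internal orders, giving 2 × (3)! = 12.
Subtracting, 24 − 12 = 12.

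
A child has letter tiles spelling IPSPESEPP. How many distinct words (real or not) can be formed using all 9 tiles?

3780

IPSPESEPP has 9 letters with E appearing twice, P appearing 4 times, and S appearing twice.
The number of distinct arrangements is 9!/(4!·2!·2!) = 362880/96 = 3780.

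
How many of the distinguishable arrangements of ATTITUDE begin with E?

840

Fix E in the first position and arrange the remaining 7 letters.
Those 7 letters have T appearing 3 times, giving (7)!/(3!) = 840.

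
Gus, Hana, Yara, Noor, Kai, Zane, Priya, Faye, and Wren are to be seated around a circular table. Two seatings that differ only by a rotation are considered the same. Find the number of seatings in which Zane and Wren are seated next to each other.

Treat {Zane, Wren} as one unit (2 internal orders) and seat the resulting 8 units around the table: (7)! circular arrangements.
So 2 × (7)! = 2 × 5040 = 10080.

10080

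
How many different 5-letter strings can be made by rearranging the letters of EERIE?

20

EERIE has 5 letters with E appearing 3 times.
Dividing 5! = 120 by 3! = 6 for the repeated letters gives 20.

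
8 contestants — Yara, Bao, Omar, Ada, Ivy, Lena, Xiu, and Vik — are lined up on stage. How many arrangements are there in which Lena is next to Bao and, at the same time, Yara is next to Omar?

2880

Treat {Lena,Bao} as one block (2 orders) and {Yara,Omar} as another (2 orders).
That leaves 6 units to arrange: 2 × 2 × 6! = 4 × 720 = 2880.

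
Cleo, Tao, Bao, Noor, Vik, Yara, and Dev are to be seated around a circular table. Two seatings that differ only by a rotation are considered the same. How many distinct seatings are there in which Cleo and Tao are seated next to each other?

240

Glue Cleo and Tao into a block (2 internal orders). Seating 6 units around a circle gives (5)! arrangements.
So 2 × (5)! = 2 × 120 = 240.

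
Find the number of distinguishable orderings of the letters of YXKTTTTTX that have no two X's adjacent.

Total arrangements of YXKTTTTTX: 9!/(5!·2!) = 1512.
If the two X's are adjacent, glue them into one block, leaving 8 items to arrange: (8)!/(5!) = 336 ways.
Subtracting, 1512 − 336 = 1176 arrangements keep the X's apart.

1176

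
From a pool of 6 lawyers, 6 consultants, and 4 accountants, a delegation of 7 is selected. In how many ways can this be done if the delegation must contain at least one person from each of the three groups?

10408

Unrestricted: C(16,7) = 11440 ways to pick any 7 of the 16.
Subtract selections that omit an entire group: no lawyers → C(10,7) = 120; no consultants → C(10,7) = 120; no accountants → C(12,7) = 792.
Add back selections omitting two groups (i.e. drawn from a single group): C(6,7) + C(6,7) + C(4,7) = 0.
By inclusion–exclusion: 11440 − 1032 + 0 = 10408.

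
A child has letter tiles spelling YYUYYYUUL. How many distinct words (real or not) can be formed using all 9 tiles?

The 9 letters of YYUYYYUUL have repeats: U appearing 3 times and Y appearing 5 times.
Dividing 9! = 362880 by 5!·3! = 720 for the repeated letters gives 504.

504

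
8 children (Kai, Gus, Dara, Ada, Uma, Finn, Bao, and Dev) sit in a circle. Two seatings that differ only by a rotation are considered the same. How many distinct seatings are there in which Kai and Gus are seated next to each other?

Treat {Kai, Gus} as one unit (2 internal orders) and seat the resulting 7 units around the table: (6)! circular arrangements.
So 2 × (6)! = 2 × 720 = 1440.

1440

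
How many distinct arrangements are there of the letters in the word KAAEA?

Letter multiplicities in KAAEA: A×3, E×1, K×1.
So there are 5! / (3!) = 20 distinguishable arrangements.

20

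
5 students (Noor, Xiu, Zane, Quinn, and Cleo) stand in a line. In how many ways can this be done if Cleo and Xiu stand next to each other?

Place the 3 others and the Cleo-Xiu pair as 4 objects in a line; the pair has 2 internal arrangements.
That gives 2 × 4! = 2 × 24 = 48.

48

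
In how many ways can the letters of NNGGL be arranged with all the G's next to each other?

12

Treat the 2 copies of G as a single block. The multiset to arrange is then {GG, L, N, N}, 4 items in all.
That gives (4)!/(2!) = 12 arrangements.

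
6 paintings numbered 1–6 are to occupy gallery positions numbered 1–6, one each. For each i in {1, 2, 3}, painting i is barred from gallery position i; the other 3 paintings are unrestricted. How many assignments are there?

Let Aᵢ (for i ∈ {1, 2, 3}) be the placements that put painting i in its forbidden gallery position. Any j of these fix j positions, leaving (6−j)! ways to fill the rest, and there are C(3,j) ways to pick which j.
By inclusion–exclusion, the number of valid placements is Σ_{j=0}^{3} (−1)^j C(3,j)·(6−j)!.
Computing: 720 − 360 + 72 − 6 = 426.

426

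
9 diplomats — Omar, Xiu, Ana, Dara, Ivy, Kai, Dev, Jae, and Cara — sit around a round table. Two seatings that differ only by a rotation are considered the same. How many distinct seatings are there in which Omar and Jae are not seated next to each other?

30240

All circular seatings of 9 people number (8)! = 40320.
Seatings with Omar beside Jae: treat them as a block with 2 internal orders, giving 2 × (7)! = 10080.
Subtracting, 40320 − 10080 = 30240.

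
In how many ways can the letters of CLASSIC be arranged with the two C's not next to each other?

900

There are 7!/(2!·2!) = 1260 arrangements of CLASSIC in total.
Arrangements with the C's together: treat CC as one letter, giving (6)!/(2!) = 360.
Subtracting, 1260 − 360 = 900 arrangements keep the C's apart.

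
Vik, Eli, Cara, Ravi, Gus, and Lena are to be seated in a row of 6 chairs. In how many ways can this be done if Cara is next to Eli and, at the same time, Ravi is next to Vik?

Treat {Cara,Eli} as one block (2 orders) and {Ravi,Vik} as another (2 orders).
That leaves 4 units to arrange: 2 × 2 × 4! = 4 × 24 = 96.

96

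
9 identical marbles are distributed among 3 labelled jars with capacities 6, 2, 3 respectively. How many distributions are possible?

6

Without the upper bounds there are C(11,2) = 55 ways to split 9 among 3 jars.
Subtract solutions that violate a single cap (substitute x_i' = x_i − (cap_i+1)): x_1 ≥ 7 gives C(4,2) = 6; x_2 ≥ 3 gives C(8,2) = 28; x_3 ≥ 4 gives C(7,2) = 21. Together 55.
Add back pairs where two caps are both exceeded: 0 + 0 + 6 = 6.
By inclusion–exclusion the count is 55 − 55 + 6 = 6.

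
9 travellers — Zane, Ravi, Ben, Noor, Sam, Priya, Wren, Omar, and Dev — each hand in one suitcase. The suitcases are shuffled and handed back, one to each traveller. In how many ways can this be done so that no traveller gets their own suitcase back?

133496

This is the derangement count D_9: permutations of 9 items with no fixed point.
By inclusion–exclusion this is Σ_{j=0}^{9} (−1)^j C(9,j)·(9−j)!.
Computing: 362880 − 362880 + 181440 − 60480 + 15120 − 3024 + 504 − 72 + 9 − 1 = 133496.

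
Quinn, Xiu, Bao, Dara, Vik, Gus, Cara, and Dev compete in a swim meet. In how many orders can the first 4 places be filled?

1680

There are 8 choices for 1st place, 7 for 2nd, and so on down to 5 for position 4.
That gives 8 × 7 × 6 × 5 = 1680.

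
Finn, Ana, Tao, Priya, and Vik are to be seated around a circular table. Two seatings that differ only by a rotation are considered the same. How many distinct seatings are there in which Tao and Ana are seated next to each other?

12

Glue Tao and Ana into a block (2 internal orders). Seating 4 units around a circle gives (3)! arrangements.
So 2 × (3)! = 2 × 6 = 12.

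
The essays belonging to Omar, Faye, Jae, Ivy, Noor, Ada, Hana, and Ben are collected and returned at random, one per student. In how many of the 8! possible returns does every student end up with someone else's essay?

14833

This is the derangement count D_8: permutations of 8 items with no fixed point.
By inclusion–exclusion this is Σ_{j=0}^{8} (−1)^j C(8,j)·(8−j)!.
Computing: 40320 − 40320 + 20160 − 6720 + 1680 − 336 + 56 − 8 + 1 = 14833.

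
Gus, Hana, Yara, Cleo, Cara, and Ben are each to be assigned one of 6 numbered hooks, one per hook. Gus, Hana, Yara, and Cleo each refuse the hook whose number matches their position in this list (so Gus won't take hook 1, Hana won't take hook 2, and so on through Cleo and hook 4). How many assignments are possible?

Let Aᵢ (for 1 ≤ i ≤ 4) be the placements that put person i in their forbidden hook. Any j of these fix j positions, leaving (6−j)! ways to fill the rest, and there are C(4,j) ways to pick which j.
By inclusion–exclusion, the number of valid placements is Σ_{j=0}^{4} (−1)^j C(4,j)·(6−j)!.
Computing: 720 − 480 + 144 − 24 + 2 = 362.

362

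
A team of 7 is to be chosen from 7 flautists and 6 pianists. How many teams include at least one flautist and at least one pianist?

With no constraint there are C(13,7) = 1716 possible selections.
Selections missing a whole group: no flautists → C(6,7) = 0; no pianists → C(7,7) = 1.
Both groups omitted at once is impossible, so 1716 − 1 = 1715.

1715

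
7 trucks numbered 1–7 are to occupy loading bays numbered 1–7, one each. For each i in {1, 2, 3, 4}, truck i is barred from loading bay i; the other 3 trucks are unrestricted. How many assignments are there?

Let Aᵢ (for 1 ≤ i ≤ 4) be the placements that put truck i in its forbidden loading bay. Any j of these fix j positions, leaving (7−j)! ways to fill the rest, and there are C(4,j) ways to pick which j.
By inclusion–exclusion, the number of valid placements is Σ_{j=0}^{4} (−1)^j C(4,j)·(7−j)!.
Computing: 5040 − 2880 + 720 − 96 + 6 = 2790.

2790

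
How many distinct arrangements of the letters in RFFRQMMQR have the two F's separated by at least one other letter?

There are 9!/(3!·2!·2!·2!) = 7560 arrangements of RFFRQMMQR in total.
Arrangements with the F's together: treat FF as one letter, giving (8)!/(3!·2!·2!) = 1680.
Hence 7560 − 1680 = 5880.

5880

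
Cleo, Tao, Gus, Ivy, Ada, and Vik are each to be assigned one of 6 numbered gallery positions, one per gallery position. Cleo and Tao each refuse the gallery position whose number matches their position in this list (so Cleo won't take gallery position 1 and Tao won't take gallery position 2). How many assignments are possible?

Let Aᵢ (for i ∈ {1, 2}) be the placements that put person i in their forbidden gallery position. Any j of these fix j positions, leaving (6−j)! ways to fill the rest, and there are C(2,j) ways to pick which j.
By inclusion–exclusion, the number of valid placements is Σ_{j=0}^{2} (−1)^j C(2,j)·(6−j)!.
Computing: 720 − 240 + 24 = 504.

504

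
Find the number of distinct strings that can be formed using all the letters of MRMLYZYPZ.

45360

The 9 letters of MRMLYZYPZ have repeats: M appearing twice, Y appearing twice, and Z appearing twice.
So there are 9! / (2!·2!·2!) = 45360 distinguishable arrangements.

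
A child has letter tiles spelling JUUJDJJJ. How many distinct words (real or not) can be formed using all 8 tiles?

168

Letter multiplicities in JUUJDJJJ: D×1, J×5, U×2.
The number of distinct arrangements is 8!/(5!·2!) = 40320/240 = 168.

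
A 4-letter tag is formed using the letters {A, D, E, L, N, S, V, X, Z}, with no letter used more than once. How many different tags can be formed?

This is a permutation of 4 out of 9: P(9,4) = 9!/5!.
9 × 8 × 7 × 6 = 3024.

3024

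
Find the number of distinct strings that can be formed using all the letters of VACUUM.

360

Letter multiplicities in VACUUM: A×1, C×1, M×1, U×2, V×1.
So there are 6! / (2!) = 360 distinguishable arrangements.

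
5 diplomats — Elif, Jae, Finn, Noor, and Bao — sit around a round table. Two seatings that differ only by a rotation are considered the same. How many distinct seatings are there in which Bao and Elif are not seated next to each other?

Without the restriction there are (4)! = 24 seatings.
Seatings with Bao beside Elif: treat them as a block with 2 internal orders, giving 2 × (3)! = 12.
Subtracting, 24 − 12 = 12.

12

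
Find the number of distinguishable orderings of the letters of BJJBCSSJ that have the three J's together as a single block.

180

Treat the 3 copies of J as a single block. The multiset to arrange is then {JJJ, B, B, C, S, S}, 6 items in all.
That gives (6)!/(2!·2!) = 180 arrangements.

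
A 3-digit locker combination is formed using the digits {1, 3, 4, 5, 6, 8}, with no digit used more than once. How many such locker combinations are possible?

120

This is a permutation of 3 out of 6: P(6,3) = 6!/3!.
6 × 5 × 4 = 120.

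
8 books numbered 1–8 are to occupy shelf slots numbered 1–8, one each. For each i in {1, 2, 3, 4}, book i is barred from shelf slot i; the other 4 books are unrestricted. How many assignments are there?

24024

Let Aᵢ (for 1 ≤ i ≤ 4) be the placements that put book i in its forbidden shelf slot. Any j of these fix j positions, leaving (8−j)! ways to fill the rest, and there are C(4,j) ways to pick which j.
By inclusion–exclusion, the number of valid placements is Σ_{j=0}^{4} (−1)^j C(4,j)·(8−j)!.
Computing: 40320 − 20160 + 4320 − 480 + 24 = 24024.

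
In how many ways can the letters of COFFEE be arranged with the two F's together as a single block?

60

Treat the 2 copies of F as a single block. The multiset to arrange is then {FF, C, E, E, O}, 5 items in all.
That gives (5)!/(2!) = 60 arrangements.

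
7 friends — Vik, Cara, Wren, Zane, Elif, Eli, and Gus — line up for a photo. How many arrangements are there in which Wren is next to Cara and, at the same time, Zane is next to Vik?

Treat {Wren,Cara} as one block (2 orders) and {Zane,Vik} as another (2 orders).
That leaves 5 units to arrange: 2 × 2 × 5! = 4 × 120 = 480.

480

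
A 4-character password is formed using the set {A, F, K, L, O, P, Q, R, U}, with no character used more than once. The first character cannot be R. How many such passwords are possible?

2688

The first character has 9−1 = 8 choices (anything except R).
The remaining 3 characters are filled from the other 8 symbols without repetition: 8 × 7 × 6 = 336.
Total: 8 × 336 = 2688.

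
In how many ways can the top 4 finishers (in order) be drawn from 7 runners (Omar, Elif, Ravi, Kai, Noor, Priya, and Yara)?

840

This is an ordered selection of 4 from 7: P(7,4).
That gives 7 × 6 × 5 × 4 = 840.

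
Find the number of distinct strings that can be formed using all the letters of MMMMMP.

MMMMMP has 6 letters with M appearing 5 times.
So there are 6! / (5!) = 6 distinguishable arrangements.

6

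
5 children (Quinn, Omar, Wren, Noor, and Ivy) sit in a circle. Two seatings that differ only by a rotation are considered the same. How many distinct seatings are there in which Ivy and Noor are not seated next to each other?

12

All circular seatings of 5 people number (4)! = 24.
Those with Ivy next to Noor: fuse the pair into one unit and seat 4 units around a circle — 2·(3)! = 12.
Subtracting, 24 − 12 = 12.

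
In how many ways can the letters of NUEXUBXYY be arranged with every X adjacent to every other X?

Treat the 2 copies of X as a single block. The multiset to arrange is then {XX, B, E, N, U, U, Y, Y}, 8 items in all.
That gives (8)!/(2!·2!) = 10080 arrangements.

10080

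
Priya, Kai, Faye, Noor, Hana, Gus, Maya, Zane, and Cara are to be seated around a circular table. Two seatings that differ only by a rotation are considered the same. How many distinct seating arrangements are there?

40320

Around a circle, 9 distinct people have 9!/9 = (8)! = 40320 rotationally distinct seatings.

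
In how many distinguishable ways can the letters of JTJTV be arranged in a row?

30

The 5 letters of JTJTV have repeats: J appearing twice and T appearing twice.
Dividing 5! = 120 by 2!·2! = 4 for the repeated letters gives 30.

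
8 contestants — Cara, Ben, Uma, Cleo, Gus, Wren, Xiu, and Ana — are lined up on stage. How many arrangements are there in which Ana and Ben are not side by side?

30240

There are 8! = 40320 arrangements in all. If Ana and Ben are adjacent, merging them into one block gives 2·(7)! = 10080 arrangements.
Complementary counting: 40320 − 10080 = 30240.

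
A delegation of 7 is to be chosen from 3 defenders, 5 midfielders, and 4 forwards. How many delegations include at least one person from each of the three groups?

747

With no constraint there are C(12,7) = 792 possible selections.
Selections missing a whole group: no defenders → C(9,7) = 36; no midfielders → C(7,7) = 1; no forwards → C(8,7) = 8.
Add back selections omitting two groups (i.e. drawn from a single group): C(3,7) + C(5,7) + C(4,7) = 0.
By inclusion–exclusion: 792 − 45 + 0 = 747.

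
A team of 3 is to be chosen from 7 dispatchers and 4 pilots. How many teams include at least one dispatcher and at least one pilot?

With no constraint there are C(11,3) = 165 possible selections.
Selections missing a whole group: no dispatchers → C(4,3) = 4; no pilots → C(7,3) = 35.
Both groups omitted at once is impossible, so 165 − 39 = 126.

126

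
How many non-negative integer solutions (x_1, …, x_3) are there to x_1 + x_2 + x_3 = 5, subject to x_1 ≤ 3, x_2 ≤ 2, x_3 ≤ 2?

Ignoring the caps, the number of non-negative solutions to x_1+…+x_3 = 5 is C(7,2) = 21.
Subtract solutions that violate a single cap (substitute x_i' = x_i − (cap_i+1)): x_1 ≥ 4 gives C(3,2) = 3; x_2 ≥ 3 gives C(4,2) = 6; x_3 ≥ 3 gives C(4,2) = 6. Together 15.
No two caps can be exceeded simultaneously, so the pair terms are all 0.
By inclusion–exclusion the count is 21 − 15 + 0 = 6.

6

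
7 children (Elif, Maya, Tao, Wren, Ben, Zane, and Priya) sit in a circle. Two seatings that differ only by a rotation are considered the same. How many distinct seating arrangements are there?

Seat Elif anywhere (absorbing the rotational symmetry), then permute the other 6: (6)! = 720.

720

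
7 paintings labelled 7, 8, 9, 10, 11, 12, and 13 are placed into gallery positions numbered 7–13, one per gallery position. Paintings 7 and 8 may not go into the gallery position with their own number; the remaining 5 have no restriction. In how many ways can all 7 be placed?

Let Aᵢ (for i ∈ {7, 8}) be the placements that put painting i in its forbidden gallery position. Any j of these fix j positions, leaving (7−j)! ways to fill the rest, and there are C(2,j) ways to pick which j.
By inclusion–exclusion, the number of valid placements is Σ_{j=0}^{2} (−1)^j C(2,j)·(7−j)!.
Computing: 5040 − 1440 + 120 = 3720.

3720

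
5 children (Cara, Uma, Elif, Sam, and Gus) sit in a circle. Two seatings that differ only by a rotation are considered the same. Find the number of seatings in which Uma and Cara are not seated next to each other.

All circular seatings of 5 people number (4)! = 24.
Seatings with Uma beside Cara: treat them as a block with 2 internal orders, giving 2 × (3)! = 12.
Subtracting, 24 − 12 = 12.

12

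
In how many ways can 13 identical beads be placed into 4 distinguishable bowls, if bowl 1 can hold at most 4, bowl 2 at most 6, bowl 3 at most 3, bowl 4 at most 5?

By stars and bars, unrestricted non-negative solutions to x_1+…+x_4 = 13 number C(13+3,3) = 560.
Subtract solutions that violate a single cap (substitute x_i' = x_i − (cap_i+1)): x_1 ≥ 5 gives C(11,3) = 165; x_2 ≥ 7 gives C(9,3) = 84; x_3 ≥ 4 gives C(12,3) = 220; x_4 ≥ 6 gives C(10,3) = 120. Together 589.
Add back pairs where two caps are both exceeded: 4 + 35 + 10 + 10 + 1 + 20 = 80.
By inclusion–exclusion the count is 560 − 589 + 80 = 51.

51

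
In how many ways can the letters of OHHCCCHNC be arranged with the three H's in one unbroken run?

Treat the 3 copies of H as a single block. The multiset to arrange is then {HHH, C, C, C, C, N, O}, 7 items in all.
That gives (7)!/(4!) = 210 arrangements.

210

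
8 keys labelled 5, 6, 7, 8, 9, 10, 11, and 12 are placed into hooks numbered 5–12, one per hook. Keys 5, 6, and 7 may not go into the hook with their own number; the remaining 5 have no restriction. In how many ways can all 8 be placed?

Let Aᵢ (for i ∈ {5, 6, 7}) be the placements that put key i in its forbidden hook. Any j of these fix j positions, leaving (8−j)! ways to fill the rest, and there are C(3,j) ways to pick which j.
By inclusion–exclusion, the number of valid placements is Σ_{j=0}^{3} (−1)^j C(3,j)·(8−j)!.
Computing: 40320 − 15120 + 2160 − 120 = 27240.

27240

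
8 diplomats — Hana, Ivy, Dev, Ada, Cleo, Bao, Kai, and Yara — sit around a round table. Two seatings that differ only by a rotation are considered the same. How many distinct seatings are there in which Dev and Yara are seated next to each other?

Treat {Dev, Yara} as one unit (2 internal orders) and seat the resulting 7 units around the table: (6)! circular arrangements.
So 2 × (6)! = 2 × 720 = 1440.

1440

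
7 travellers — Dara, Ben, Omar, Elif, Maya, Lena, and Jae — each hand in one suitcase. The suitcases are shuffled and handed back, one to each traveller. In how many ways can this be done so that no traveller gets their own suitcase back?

1854

Count assignments avoiding every fixed point. For any j of the 7 travellers fixed to their own suitcase, the other 7−j can be arranged in (7−j)! ways.
By inclusion–exclusion this is Σ_{j=0}^{7} (−1)^j C(7,j)·(7−j)!.
Computing: 5040 − 5040 + 2520 − 840 + 210 − 42 + 7 − 1 = 1854.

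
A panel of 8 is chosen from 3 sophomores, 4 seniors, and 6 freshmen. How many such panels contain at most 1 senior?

153

Split by how many seniors are chosen (0 through 1).
Sum: C(4,0)·C(9,8) + C(4,1)·C(9,7) = 9 + 144 = 153.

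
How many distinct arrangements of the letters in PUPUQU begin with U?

30

Fix U in the first position and arrange the remaining 5 letters.
Those 5 letters have P appearing twice and U appearing twice, giving (5)!/(2!·2!) = 30.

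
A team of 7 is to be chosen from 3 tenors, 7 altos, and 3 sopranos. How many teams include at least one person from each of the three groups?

Unrestricted: C(13,7) = 1716 ways to pick any 7 of the 13.
Subtract selections that omit an entire group: no tenors → C(10,7) = 120; no altos → C(6,7) = 0; no sopranos → C(10,7) = 120.
Add back selections omitting two groups (i.e. drawn from a single group): C(3,7) + C(7,7) + C(3,7) = 1.
By inclusion–exclusion: 1716 − 240 + 1 = 1477.

1477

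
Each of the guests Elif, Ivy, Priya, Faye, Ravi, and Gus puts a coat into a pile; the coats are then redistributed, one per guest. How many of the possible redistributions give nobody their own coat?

265

Let Aᵢ be the assignments in which guest i gets their own coat. We want the size of the complement of A₁∪…∪A_6.
By inclusion–exclusion this is Σ_{j=0}^{6} (−1)^j C(6,j)·(6−j)!.
Computing: 720 − 720 + 360 − 120 + 30 − 6 + 1 = 265.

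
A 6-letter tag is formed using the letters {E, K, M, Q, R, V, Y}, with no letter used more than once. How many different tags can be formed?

5040

With no repetition, fill the 6 letters in order: 7 choices, then 6, down to 2.
That product is 7 × 6 × 5 × 4 × 3 × 2 = 5040.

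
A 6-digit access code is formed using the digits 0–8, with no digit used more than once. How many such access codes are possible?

With no repetition, fill the 6 digits in order: 9 choices, then 8, down to 4.
That product is 9 × 8 × 7 × 6 × 5 × 4 = 60480.

60480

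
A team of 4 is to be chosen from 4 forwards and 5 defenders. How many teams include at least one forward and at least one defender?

Total 4-person selections from all 9: C(9,4) = 126.
Subtract selections that omit an entire group: no forwards → C(5,4) = 5; no defenders → C(4,4) = 1.
Both groups omitted at once is impossible, so 126 − 6 = 120.

120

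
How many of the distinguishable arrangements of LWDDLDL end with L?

60

Fix L in the last position and arrange the remaining 6 letters.
Those 6 letters have D appearing 3 times and L appearing twice, giving (6)!/(3!·2!) = 60.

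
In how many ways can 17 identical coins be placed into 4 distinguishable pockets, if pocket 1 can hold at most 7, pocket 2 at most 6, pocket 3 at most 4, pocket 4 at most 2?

Without the upper bounds there are C(20,3) = 1140 ways to split 17 among 4 pockets.
Subtract solutions that violate a single cap (substitute x_i' = x_i − (cap_i+1)): x_1 ≥ 8 gives C(12,3) = 220; x_2 ≥ 7 gives C(13,3) = 286; x_3 ≥ 5 gives C(15,3) = 455; x_4 ≥ 3 gives C(17,3) = 680. Together 1641.
Add back pairs where two caps are both exceeded: 10 + 35 + 84 + 56 + 120 + 220 = 525.
Subtract triples: 0 + 0 + 4 + 10 = 14.
By inclusion–exclusion the count is 1140 − 1641 + 525 − 14 = 10.

10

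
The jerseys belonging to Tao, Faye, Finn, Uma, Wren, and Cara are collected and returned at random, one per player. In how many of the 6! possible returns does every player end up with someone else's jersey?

This is the derangement count D_6: permutations of 6 items with no fixed point.
By inclusion–exclusion this is Σ_{j=0}^{6} (−1)^j C(6,j)·(6−j)!.
Computing: 720 − 720 + 360 − 120 + 30 − 6 + 1 = 265.

265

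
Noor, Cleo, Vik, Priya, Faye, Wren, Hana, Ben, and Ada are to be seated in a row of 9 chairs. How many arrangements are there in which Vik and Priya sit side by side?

Treat {Vik, Priya} as a single unit. There are 8 units to order, and the pair itself can be ordered 2 ways.
That gives 2 × 8! = 2 × 40320 = 80640.

80640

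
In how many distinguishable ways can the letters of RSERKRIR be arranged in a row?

1680

The 8 letters of RSERKRIR have repeats: R appearing 4 times.
So there are 8! / (4!) = 1680 distinguishable arrangements.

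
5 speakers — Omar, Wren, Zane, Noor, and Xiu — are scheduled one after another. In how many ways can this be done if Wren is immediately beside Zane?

Place the 3 others and the Wren-Zane pair as 4 objects in a line; the pair has 2 internal arrangements.
So the count is 2·(4)! = 48.

48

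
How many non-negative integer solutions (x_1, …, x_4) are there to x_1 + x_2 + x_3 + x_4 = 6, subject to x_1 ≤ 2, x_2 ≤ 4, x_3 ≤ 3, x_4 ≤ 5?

Without the upper bounds there are C(9,3) = 84 ways to split 6 among 4 variables.
Subtract solutions that violate a single cap (substitute x_i' = x_i − (cap_i+1)): x_1 ≥ 3 gives C(6,3) = 20; x_2 ≥ 5 gives C(4,3) = 4; x_3 ≥ 4 gives C(5,3) = 10; x_4 ≥ 6 gives C(3,3) = 1. Together 35.
No two caps can be exceeded simultaneously, so the pair terms are all 0.
By inclusion–exclusion the count is 84 − 35 + 0 = 49.

49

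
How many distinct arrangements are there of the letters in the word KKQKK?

Letter multiplicities in KKQKK: K×4, Q×1.
The number of distinct arrangements is 5!/(4!) = 120/24 = 5.

5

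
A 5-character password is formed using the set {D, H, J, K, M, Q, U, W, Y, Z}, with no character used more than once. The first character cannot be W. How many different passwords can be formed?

27216

The first character has 10−1 = 9 choices (anything except W).
The remaining 4 characters are filled from the other 9 symbols without repetition: 9 × 8 × 7 × 6 = 3024.
Total: 9 × 3024 = 27216.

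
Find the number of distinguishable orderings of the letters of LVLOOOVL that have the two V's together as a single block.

140

Treat the 2 copies of V as a single block. The multiset to arrange is then {VV, L, L, L, O, O, O}, 7 items in all.
That gives (7)!/(3!·3!) = 140 arrangements.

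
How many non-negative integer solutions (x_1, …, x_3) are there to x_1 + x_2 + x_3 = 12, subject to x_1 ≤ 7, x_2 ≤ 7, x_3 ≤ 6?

By stars and bars, unrestricted non-negative solutions to x_1+…+x_3 = 12 number C(12+2,2) = 91.
Subtract solutions that violate a single cap (substitute x_i' = x_i − (cap_i+1)): x_1 ≥ 8 gives C(6,2) = 15; x_2 ≥ 8 gives C(6,2) = 15; x_3 ≥ 7 gives C(7,2) = 21. Together 51.
No two caps can be exceeded simultaneously, so the pair terms are all 0.
By inclusion–exclusion the count is 91 − 51 + 0 = 40.

40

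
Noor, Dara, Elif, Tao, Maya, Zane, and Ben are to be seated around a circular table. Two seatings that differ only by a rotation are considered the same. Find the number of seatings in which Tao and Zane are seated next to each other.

Glue Tao and Zane into a block (2 internal orders). Seating 6 units around a circle gives (5)! arrangements.
So 2 × (5)! = 2 × 120 = 240.

240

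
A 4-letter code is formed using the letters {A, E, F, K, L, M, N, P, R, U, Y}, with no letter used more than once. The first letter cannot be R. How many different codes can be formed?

The first letter has 11−1 = 10 choices (anything except R).
The remaining 3 letters are filled from the other 10 symbols without repetition: 10 × 9 × 8 = 720.
Total: 10 × 720 = 7200.

7200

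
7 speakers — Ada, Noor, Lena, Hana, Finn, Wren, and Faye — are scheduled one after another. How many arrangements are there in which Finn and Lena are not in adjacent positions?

Of the 7! = 5040 arrangements, those with Finn and Lena adjacent number 2 × 6! = 1440 (treat the pair as a block with 2 internal orders).
Complementary counting: 5040 − 1440 = 3600.

3600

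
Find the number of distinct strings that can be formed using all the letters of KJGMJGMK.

2520

Letter multiplicities in KJGMJGMK: G×2, J×2, K×2, M×2.
The number of distinct arrangements is 8!/(2!·2!·2!·2!) = 40320/16 = 2520.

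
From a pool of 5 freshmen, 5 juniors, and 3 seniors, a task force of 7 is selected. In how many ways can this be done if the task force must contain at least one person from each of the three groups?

1580

With no constraint there are C(13,7) = 1716 possible selections.
Selections missing a whole group: no freshmen → C(8,7) = 8; no juniors → C(8,7) = 8; no seniors → C(10,7) = 120.
Add back selections omitting two groups (i.e. drawn from a single group): C(5,7) + C(5,7) + C(3,7) = 0.
By inclusion–exclusion: 1716 − 136 + 0 = 1580.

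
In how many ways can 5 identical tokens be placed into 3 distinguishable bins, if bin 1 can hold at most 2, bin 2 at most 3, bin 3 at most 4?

11

By stars and bars, unrestricted non-negative solutions to x_1+…+x_3 = 5 number C(5+2,2) = 21.
Subtract solutions that violate a single cap (substitute x_i' = x_i − (cap_i+1)): x_1 ≥ 3 gives C(4,2) = 6; x_2 ≥ 4 gives C(3,2) = 3; x_3 ≥ 5 gives C(2,2) = 1. Together 10.
No two caps can be exceeded simultaneously, so the pair terms are all 0.
By inclusion–exclusion the count is 21 − 10 + 0 = 11.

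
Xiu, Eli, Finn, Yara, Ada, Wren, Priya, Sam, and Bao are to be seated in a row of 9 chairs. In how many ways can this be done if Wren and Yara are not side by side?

Of the 9! = 362880 arrangements, those with Wren and Yara adjacent number 2 × 8! = 80640 (treat the pair as a block with 2 internal orders).
So 362880 − 80640 = 282240 arrangements keep them apart.

282240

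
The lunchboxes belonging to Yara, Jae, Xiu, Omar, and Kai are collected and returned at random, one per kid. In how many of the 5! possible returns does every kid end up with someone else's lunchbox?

44

This is the derangement count D_5: permutations of 5 items with no fixed point.
By inclusion–exclusion this is Σ_{j=0}^{5} (−1)^j C(5,j)·(5−j)!.
Computing: 120 − 120 + 60 − 20 + 5 − 1 = 44.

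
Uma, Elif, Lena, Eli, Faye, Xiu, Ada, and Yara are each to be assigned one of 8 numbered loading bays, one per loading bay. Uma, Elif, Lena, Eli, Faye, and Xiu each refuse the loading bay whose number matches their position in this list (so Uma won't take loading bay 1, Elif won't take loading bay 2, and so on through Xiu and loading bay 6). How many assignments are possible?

18806

Let Aᵢ (for 1 ≤ i ≤ 6) be the placements that put person i in their forbidden loading bay. Any j of these fix j positions, leaving (8−j)! ways to fill the rest, and there are C(6,j) ways to pick which j.
By inclusion–exclusion, the number of valid placements is Σ_{j=0}^{6} (−1)^j C(6,j)·(8−j)!.
Computing: 40320 − 30240 + 10800 − 2400 + 360 − 36 + 2 = 18806.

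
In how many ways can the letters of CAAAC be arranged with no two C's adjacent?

6

Total arrangements of CAAAC: 5!/(3!·2!) = 10.
Arrangements with the C's together: treat CC as one letter, giving (4)!/(3!) = 4.
Subtracting, 10 − 4 = 6 arrangements keep the C's apart.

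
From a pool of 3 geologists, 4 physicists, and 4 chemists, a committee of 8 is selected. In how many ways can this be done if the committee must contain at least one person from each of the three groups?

With no constraint there are C(11,8) = 165 possible selections.
Subtract selections that omit an entire group: no geologists → C(8,8) = 1; no physicists → C(7,8) = 0; no chemists → C(7,8) = 0.
Add back selections omitting two groups (i.e. drawn from a single group): C(3,8) + C(4,8) + C(4,8) = 0.
By inclusion–exclusion: 165 − 1 + 0 = 164.

164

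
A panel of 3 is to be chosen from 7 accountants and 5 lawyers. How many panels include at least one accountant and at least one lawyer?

Total 3-person selections from all 12: C(12,3) = 220.
Subtract selections that omit an entire group: no accountants → C(5,3) = 10; no lawyers → C(7,3) = 35.
Both groups omitted at once is impossible, so 220 − 45 = 175.

175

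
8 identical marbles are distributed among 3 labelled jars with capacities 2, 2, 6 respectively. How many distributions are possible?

6

Without the upper bounds there are C(10,2) = 45 ways to split 8 among 3 jars.
Subtract solutions that violate a single cap (substitute x_i' = x_i − (cap_i+1)): x_1 ≥ 3 gives C(7,2) = 21; x_2 ≥ 3 gives C(7,2) = 21; x_3 ≥ 7 gives C(3,2) = 3. Together 45.
Add back pairs where two caps are both exceeded: 6 + 0 + 0 = 6.
By inclusion–exclusion the count is 45 − 45 + 6 = 6.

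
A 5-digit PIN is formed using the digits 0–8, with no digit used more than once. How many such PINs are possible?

15120

With no repetition, fill the 5 digits in order: 9 choices, then 8, down to 5.
9 × 8 × 7 × 6 × 5 = 15120.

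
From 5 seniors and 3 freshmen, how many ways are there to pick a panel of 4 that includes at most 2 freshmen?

65

Split by how many freshmen are chosen (0 through 2).
Sum: C(3,0)·C(5,4) + C(3,1)·C(5,3) + C(3,2)·C(5,2) = 5 + 30 + 30 = 65.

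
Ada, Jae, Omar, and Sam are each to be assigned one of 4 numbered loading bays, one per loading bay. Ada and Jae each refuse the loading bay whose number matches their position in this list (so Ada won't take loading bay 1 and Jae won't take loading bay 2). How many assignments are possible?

14

Let Aᵢ (for i ∈ {1, 2}) be the placements that put person i in their forbidden loading bay. Any j of these fix j positions, leaving (4−j)! ways to fill the rest, and there are C(2,j) ways to pick which j.
By inclusion–exclusion, the number of valid placements is Σ_{j=0}^{2} (−1)^j C(2,j)·(4−j)!.
Computing: 24 − 12 + 2 = 14.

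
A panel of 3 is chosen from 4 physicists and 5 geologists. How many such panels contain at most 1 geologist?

34

Split by how many geologists are chosen (0 through 1).
Sum: C(5,0)·C(4,3) + C(5,1)·C(4,2) = 4 + 30 = 34.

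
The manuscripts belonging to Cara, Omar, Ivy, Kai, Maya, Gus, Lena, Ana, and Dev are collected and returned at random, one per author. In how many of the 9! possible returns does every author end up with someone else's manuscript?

This is the derangement count D_9: permutations of 9 items with no fixed point.
By inclusion–exclusion this is Σ_{j=0}^{9} (−1)^j C(9,j)·(9−j)!.
Computing: 362880 − 362880 + 181440 − 60480 + 15120 − 3024 + 504 − 72 + 9 − 1 = 133496.

133496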